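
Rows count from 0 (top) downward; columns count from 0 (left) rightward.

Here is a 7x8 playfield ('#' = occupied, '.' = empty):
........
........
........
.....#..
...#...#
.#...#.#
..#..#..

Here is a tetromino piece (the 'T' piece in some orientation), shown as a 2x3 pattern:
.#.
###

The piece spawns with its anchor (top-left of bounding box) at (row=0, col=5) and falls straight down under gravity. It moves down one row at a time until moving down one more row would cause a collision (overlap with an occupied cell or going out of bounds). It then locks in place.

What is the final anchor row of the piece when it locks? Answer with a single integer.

Answer: 1

Derivation:
Spawn at (row=0, col=5). Try each row:
  row 0: fits
  row 1: fits
  row 2: blocked -> lock at row 1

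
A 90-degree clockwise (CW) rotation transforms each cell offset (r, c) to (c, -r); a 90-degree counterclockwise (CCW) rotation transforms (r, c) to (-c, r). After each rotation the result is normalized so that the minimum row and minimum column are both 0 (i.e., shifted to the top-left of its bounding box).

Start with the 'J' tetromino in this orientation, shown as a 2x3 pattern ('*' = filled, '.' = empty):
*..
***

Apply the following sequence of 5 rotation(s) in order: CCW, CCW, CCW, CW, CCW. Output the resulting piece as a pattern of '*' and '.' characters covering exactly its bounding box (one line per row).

Start:
*..
***
After rotation 1 (CCW):
.*
.*
**
After rotation 2 (CCW):
***
..*
After rotation 3 (CCW):
**
*.
*.
After rotation 4 (CW):
***
..*
After rotation 5 (CCW):
**
*.
*.

Answer: **
*.
*.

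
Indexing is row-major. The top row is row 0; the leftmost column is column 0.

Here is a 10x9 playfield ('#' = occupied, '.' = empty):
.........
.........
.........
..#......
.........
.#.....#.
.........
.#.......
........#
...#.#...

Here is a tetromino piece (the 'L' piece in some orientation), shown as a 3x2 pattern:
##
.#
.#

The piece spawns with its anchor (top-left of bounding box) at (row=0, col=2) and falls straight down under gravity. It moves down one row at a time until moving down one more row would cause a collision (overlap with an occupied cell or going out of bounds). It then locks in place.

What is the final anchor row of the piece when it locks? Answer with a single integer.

Answer: 2

Derivation:
Spawn at (row=0, col=2). Try each row:
  row 0: fits
  row 1: fits
  row 2: fits
  row 3: blocked -> lock at row 2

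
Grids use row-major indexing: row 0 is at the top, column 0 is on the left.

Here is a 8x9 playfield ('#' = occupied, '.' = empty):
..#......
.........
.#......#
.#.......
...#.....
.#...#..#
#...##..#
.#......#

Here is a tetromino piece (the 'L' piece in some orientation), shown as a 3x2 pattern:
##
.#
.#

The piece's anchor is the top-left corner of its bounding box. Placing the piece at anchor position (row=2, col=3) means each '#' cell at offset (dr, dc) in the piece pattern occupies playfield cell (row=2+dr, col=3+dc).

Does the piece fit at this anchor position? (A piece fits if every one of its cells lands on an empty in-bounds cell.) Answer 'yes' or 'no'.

Check each piece cell at anchor (2, 3):
  offset (0,0) -> (2,3): empty -> OK
  offset (0,1) -> (2,4): empty -> OK
  offset (1,1) -> (3,4): empty -> OK
  offset (2,1) -> (4,4): empty -> OK
All cells valid: yes

Answer: yes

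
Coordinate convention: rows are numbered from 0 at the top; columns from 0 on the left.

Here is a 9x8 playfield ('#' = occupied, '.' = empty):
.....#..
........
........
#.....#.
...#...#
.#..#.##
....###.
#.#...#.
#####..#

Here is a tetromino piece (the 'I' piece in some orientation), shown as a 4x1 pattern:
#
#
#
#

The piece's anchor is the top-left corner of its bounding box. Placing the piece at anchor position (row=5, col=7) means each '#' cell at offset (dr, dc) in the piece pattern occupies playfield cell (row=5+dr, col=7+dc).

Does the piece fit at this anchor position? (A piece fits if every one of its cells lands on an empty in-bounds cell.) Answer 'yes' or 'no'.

Answer: no

Derivation:
Check each piece cell at anchor (5, 7):
  offset (0,0) -> (5,7): occupied ('#') -> FAIL
  offset (1,0) -> (6,7): empty -> OK
  offset (2,0) -> (7,7): empty -> OK
  offset (3,0) -> (8,7): occupied ('#') -> FAIL
All cells valid: no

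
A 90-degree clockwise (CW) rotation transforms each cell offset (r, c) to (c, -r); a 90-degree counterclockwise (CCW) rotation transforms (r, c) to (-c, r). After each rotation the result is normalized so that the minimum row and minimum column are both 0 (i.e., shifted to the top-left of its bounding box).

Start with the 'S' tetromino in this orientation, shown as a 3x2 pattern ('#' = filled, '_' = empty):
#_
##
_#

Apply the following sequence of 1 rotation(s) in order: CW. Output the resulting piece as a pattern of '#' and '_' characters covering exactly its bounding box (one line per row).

Answer: _##
##_

Derivation:
Start:
#_
##
_#
After rotation 1 (CW):
_##
##_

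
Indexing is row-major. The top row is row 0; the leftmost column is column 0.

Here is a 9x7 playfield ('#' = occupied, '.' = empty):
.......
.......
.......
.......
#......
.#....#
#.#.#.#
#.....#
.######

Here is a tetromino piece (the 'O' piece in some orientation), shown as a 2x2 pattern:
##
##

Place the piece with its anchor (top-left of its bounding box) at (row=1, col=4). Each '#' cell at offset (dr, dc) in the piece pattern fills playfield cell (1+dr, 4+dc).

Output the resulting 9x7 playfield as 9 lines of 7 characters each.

Fill (1+0,4+0) = (1,4)
Fill (1+0,4+1) = (1,5)
Fill (1+1,4+0) = (2,4)
Fill (1+1,4+1) = (2,5)

Answer: .......
....##.
....##.
.......
#......
.#....#
#.#.#.#
#.....#
.######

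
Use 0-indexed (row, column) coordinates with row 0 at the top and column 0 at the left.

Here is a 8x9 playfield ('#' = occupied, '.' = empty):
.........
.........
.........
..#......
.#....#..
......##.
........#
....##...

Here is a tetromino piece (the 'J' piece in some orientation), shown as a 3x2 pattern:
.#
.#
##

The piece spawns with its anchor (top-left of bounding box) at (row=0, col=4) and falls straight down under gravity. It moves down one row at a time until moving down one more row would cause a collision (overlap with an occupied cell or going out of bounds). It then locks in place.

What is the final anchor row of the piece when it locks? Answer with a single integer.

Spawn at (row=0, col=4). Try each row:
  row 0: fits
  row 1: fits
  row 2: fits
  row 3: fits
  row 4: fits
  row 5: blocked -> lock at row 4

Answer: 4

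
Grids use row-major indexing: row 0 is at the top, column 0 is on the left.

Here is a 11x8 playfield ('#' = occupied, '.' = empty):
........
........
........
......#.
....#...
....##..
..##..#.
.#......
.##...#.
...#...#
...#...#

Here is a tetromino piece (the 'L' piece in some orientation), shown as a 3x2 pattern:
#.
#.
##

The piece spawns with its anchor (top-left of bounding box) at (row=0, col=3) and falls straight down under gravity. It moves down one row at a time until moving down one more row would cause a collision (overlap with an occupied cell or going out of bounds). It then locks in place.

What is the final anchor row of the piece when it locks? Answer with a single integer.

Spawn at (row=0, col=3). Try each row:
  row 0: fits
  row 1: fits
  row 2: blocked -> lock at row 1

Answer: 1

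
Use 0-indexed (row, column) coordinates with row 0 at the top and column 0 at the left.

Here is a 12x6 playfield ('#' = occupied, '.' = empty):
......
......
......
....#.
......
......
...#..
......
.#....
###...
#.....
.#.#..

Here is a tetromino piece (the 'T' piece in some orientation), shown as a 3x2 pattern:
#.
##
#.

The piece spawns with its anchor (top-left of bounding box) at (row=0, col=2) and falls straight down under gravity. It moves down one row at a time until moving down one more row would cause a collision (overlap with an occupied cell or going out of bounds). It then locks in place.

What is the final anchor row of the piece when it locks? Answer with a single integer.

Spawn at (row=0, col=2). Try each row:
  row 0: fits
  row 1: fits
  row 2: fits
  row 3: fits
  row 4: fits
  row 5: blocked -> lock at row 4

Answer: 4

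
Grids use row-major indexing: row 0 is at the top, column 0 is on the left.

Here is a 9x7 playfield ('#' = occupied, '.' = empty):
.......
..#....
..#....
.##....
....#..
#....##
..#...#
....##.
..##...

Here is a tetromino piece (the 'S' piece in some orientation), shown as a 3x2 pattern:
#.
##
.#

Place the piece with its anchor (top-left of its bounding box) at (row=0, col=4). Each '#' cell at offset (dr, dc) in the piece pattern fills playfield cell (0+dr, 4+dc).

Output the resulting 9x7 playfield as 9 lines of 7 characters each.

Fill (0+0,4+0) = (0,4)
Fill (0+1,4+0) = (1,4)
Fill (0+1,4+1) = (1,5)
Fill (0+2,4+1) = (2,5)

Answer: ....#..
..#.##.
..#..#.
.##....
....#..
#....##
..#...#
....##.
..##...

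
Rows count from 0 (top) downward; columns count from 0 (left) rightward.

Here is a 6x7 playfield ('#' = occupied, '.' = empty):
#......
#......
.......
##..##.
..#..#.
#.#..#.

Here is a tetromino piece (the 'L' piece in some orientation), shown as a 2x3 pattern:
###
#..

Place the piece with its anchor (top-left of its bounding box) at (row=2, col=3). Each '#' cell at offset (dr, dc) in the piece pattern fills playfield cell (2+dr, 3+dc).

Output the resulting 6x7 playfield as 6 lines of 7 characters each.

Answer: #......
#......
...###.
##.###.
..#..#.
#.#..#.

Derivation:
Fill (2+0,3+0) = (2,3)
Fill (2+0,3+1) = (2,4)
Fill (2+0,3+2) = (2,5)
Fill (2+1,3+0) = (3,3)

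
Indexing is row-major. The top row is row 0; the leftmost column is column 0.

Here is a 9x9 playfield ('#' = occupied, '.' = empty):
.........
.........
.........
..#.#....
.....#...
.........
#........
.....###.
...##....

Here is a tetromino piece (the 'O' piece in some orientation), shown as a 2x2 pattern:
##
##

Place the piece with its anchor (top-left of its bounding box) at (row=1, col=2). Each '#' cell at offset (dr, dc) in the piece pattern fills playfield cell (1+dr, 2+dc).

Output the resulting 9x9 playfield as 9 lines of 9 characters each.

Fill (1+0,2+0) = (1,2)
Fill (1+0,2+1) = (1,3)
Fill (1+1,2+0) = (2,2)
Fill (1+1,2+1) = (2,3)

Answer: .........
..##.....
..##.....
..#.#....
.....#...
.........
#........
.....###.
...##....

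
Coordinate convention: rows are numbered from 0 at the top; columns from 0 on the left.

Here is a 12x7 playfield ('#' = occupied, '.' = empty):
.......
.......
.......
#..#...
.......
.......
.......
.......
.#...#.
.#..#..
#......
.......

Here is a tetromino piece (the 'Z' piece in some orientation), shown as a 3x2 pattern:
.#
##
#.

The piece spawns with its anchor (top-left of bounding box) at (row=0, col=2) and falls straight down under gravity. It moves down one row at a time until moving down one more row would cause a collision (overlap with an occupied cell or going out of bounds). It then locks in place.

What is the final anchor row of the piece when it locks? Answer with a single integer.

Answer: 1

Derivation:
Spawn at (row=0, col=2). Try each row:
  row 0: fits
  row 1: fits
  row 2: blocked -> lock at row 1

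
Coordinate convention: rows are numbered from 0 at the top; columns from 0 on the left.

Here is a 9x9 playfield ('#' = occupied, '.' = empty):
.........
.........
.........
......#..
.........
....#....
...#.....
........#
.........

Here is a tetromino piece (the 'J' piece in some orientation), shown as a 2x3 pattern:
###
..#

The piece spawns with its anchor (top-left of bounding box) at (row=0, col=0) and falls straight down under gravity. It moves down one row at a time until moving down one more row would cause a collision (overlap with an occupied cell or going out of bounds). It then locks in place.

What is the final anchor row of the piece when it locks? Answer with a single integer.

Answer: 7

Derivation:
Spawn at (row=0, col=0). Try each row:
  row 0: fits
  row 1: fits
  row 2: fits
  row 3: fits
  row 4: fits
  row 5: fits
  row 6: fits
  row 7: fits
  row 8: blocked -> lock at row 7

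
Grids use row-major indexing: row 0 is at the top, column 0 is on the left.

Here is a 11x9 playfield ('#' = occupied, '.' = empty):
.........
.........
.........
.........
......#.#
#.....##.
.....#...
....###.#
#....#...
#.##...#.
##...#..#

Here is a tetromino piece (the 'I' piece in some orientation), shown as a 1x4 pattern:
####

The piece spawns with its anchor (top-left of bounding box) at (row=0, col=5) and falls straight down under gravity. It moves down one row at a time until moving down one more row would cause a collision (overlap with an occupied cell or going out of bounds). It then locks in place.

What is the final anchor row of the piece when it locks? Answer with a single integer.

Spawn at (row=0, col=5). Try each row:
  row 0: fits
  row 1: fits
  row 2: fits
  row 3: fits
  row 4: blocked -> lock at row 3

Answer: 3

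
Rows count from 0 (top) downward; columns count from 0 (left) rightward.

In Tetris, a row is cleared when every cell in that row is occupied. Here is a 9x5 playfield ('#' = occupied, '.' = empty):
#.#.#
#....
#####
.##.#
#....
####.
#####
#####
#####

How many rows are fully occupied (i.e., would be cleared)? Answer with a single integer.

Answer: 4

Derivation:
Check each row:
  row 0: 2 empty cells -> not full
  row 1: 4 empty cells -> not full
  row 2: 0 empty cells -> FULL (clear)
  row 3: 2 empty cells -> not full
  row 4: 4 empty cells -> not full
  row 5: 1 empty cell -> not full
  row 6: 0 empty cells -> FULL (clear)
  row 7: 0 empty cells -> FULL (clear)
  row 8: 0 empty cells -> FULL (clear)
Total rows cleared: 4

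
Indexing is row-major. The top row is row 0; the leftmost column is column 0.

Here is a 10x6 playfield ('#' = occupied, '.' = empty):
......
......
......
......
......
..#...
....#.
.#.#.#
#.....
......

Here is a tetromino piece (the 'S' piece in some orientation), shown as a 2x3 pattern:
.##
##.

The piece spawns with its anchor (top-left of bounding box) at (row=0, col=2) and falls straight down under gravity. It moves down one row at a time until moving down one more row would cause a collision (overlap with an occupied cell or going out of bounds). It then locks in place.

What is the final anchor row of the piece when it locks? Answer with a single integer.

Answer: 3

Derivation:
Spawn at (row=0, col=2). Try each row:
  row 0: fits
  row 1: fits
  row 2: fits
  row 3: fits
  row 4: blocked -> lock at row 3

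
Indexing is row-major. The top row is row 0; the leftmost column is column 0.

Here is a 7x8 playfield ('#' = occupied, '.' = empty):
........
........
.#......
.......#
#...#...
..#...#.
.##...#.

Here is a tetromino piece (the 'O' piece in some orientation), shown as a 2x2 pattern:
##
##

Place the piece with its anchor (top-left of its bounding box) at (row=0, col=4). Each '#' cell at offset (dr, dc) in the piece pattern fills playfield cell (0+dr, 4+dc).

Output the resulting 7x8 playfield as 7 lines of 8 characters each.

Fill (0+0,4+0) = (0,4)
Fill (0+0,4+1) = (0,5)
Fill (0+1,4+0) = (1,4)
Fill (0+1,4+1) = (1,5)

Answer: ....##..
....##..
.#......
.......#
#...#...
..#...#.
.##...#.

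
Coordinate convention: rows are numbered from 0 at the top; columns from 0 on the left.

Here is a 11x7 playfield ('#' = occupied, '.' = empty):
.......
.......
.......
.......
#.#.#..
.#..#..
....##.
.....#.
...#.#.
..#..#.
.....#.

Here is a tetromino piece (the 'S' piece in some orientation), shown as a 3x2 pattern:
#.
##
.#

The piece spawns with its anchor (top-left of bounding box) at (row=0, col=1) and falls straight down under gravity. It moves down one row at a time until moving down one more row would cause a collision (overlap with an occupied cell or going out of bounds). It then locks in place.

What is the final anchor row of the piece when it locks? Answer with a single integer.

Answer: 1

Derivation:
Spawn at (row=0, col=1). Try each row:
  row 0: fits
  row 1: fits
  row 2: blocked -> lock at row 1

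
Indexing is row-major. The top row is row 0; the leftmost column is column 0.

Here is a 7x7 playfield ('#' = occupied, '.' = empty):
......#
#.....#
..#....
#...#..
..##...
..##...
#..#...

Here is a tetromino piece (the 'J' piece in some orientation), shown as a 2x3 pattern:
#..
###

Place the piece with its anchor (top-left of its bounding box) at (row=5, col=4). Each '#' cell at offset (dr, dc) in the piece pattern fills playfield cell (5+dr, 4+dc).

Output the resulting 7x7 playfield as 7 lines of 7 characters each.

Answer: ......#
#.....#
..#....
#...#..
..##...
..###..
#..####

Derivation:
Fill (5+0,4+0) = (5,4)
Fill (5+1,4+0) = (6,4)
Fill (5+1,4+1) = (6,5)
Fill (5+1,4+2) = (6,6)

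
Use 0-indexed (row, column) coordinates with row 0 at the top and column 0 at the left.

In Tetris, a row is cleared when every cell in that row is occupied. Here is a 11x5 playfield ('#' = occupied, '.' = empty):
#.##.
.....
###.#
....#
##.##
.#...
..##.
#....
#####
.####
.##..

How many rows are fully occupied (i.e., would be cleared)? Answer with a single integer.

Answer: 1

Derivation:
Check each row:
  row 0: 2 empty cells -> not full
  row 1: 5 empty cells -> not full
  row 2: 1 empty cell -> not full
  row 3: 4 empty cells -> not full
  row 4: 1 empty cell -> not full
  row 5: 4 empty cells -> not full
  row 6: 3 empty cells -> not full
  row 7: 4 empty cells -> not full
  row 8: 0 empty cells -> FULL (clear)
  row 9: 1 empty cell -> not full
  row 10: 3 empty cells -> not full
Total rows cleared: 1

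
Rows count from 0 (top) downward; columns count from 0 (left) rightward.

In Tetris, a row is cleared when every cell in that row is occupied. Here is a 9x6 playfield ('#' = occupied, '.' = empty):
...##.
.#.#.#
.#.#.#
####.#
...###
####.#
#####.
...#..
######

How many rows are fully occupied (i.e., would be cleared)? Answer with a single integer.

Answer: 1

Derivation:
Check each row:
  row 0: 4 empty cells -> not full
  row 1: 3 empty cells -> not full
  row 2: 3 empty cells -> not full
  row 3: 1 empty cell -> not full
  row 4: 3 empty cells -> not full
  row 5: 1 empty cell -> not full
  row 6: 1 empty cell -> not full
  row 7: 5 empty cells -> not full
  row 8: 0 empty cells -> FULL (clear)
Total rows cleared: 1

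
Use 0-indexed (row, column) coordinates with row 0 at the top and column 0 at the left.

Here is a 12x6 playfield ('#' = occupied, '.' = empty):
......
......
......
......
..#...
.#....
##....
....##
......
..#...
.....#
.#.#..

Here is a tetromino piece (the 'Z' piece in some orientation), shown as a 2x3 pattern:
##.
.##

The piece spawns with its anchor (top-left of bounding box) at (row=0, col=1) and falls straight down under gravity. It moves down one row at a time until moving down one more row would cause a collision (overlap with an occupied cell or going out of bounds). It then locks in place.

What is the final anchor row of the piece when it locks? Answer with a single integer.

Spawn at (row=0, col=1). Try each row:
  row 0: fits
  row 1: fits
  row 2: fits
  row 3: blocked -> lock at row 2

Answer: 2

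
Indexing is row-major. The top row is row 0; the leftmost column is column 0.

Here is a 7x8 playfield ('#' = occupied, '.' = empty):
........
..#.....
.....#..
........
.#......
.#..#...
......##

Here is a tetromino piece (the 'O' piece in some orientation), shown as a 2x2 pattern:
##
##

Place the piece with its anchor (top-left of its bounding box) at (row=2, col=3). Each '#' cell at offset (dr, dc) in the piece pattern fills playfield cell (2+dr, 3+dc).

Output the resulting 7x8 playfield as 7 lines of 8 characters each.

Fill (2+0,3+0) = (2,3)
Fill (2+0,3+1) = (2,4)
Fill (2+1,3+0) = (3,3)
Fill (2+1,3+1) = (3,4)

Answer: ........
..#.....
...###..
...##...
.#......
.#..#...
......##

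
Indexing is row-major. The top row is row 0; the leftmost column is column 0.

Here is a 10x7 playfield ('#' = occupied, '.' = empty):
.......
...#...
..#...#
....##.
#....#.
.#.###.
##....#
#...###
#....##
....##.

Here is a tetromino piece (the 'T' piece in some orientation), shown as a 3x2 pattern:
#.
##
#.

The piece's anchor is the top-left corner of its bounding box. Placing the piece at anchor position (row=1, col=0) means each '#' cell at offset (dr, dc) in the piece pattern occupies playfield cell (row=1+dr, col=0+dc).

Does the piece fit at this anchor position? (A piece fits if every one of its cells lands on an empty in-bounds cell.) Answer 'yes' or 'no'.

Answer: yes

Derivation:
Check each piece cell at anchor (1, 0):
  offset (0,0) -> (1,0): empty -> OK
  offset (1,0) -> (2,0): empty -> OK
  offset (1,1) -> (2,1): empty -> OK
  offset (2,0) -> (3,0): empty -> OK
All cells valid: yes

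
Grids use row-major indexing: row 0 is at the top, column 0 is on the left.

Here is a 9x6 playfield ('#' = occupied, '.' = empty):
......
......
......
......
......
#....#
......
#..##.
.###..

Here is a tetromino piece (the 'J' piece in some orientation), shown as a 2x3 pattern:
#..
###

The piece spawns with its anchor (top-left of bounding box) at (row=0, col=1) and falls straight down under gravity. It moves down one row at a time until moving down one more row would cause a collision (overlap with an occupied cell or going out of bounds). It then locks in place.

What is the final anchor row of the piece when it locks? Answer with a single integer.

Answer: 5

Derivation:
Spawn at (row=0, col=1). Try each row:
  row 0: fits
  row 1: fits
  row 2: fits
  row 3: fits
  row 4: fits
  row 5: fits
  row 6: blocked -> lock at row 5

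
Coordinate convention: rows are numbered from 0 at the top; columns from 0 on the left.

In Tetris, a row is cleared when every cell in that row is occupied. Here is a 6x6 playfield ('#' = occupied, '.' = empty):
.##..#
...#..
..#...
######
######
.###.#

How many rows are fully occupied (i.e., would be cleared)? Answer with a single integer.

Answer: 2

Derivation:
Check each row:
  row 0: 3 empty cells -> not full
  row 1: 5 empty cells -> not full
  row 2: 5 empty cells -> not full
  row 3: 0 empty cells -> FULL (clear)
  row 4: 0 empty cells -> FULL (clear)
  row 5: 2 empty cells -> not full
Total rows cleared: 2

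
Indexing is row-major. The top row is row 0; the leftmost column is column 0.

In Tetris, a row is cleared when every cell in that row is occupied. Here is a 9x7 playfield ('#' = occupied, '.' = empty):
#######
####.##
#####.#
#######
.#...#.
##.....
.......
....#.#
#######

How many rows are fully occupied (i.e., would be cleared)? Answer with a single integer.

Answer: 3

Derivation:
Check each row:
  row 0: 0 empty cells -> FULL (clear)
  row 1: 1 empty cell -> not full
  row 2: 1 empty cell -> not full
  row 3: 0 empty cells -> FULL (clear)
  row 4: 5 empty cells -> not full
  row 5: 5 empty cells -> not full
  row 6: 7 empty cells -> not full
  row 7: 5 empty cells -> not full
  row 8: 0 empty cells -> FULL (clear)
Total rows cleared: 3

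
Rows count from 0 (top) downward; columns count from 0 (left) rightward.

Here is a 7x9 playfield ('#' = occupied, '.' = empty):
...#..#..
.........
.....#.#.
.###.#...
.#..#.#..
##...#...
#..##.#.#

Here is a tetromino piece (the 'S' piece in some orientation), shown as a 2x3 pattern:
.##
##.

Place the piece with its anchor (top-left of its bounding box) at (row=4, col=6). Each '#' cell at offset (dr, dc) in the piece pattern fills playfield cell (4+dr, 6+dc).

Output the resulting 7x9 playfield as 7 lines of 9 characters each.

Answer: ...#..#..
.........
.....#.#.
.###.#...
.#..#.###
##...###.
#..##.#.#

Derivation:
Fill (4+0,6+1) = (4,7)
Fill (4+0,6+2) = (4,8)
Fill (4+1,6+0) = (5,6)
Fill (4+1,6+1) = (5,7)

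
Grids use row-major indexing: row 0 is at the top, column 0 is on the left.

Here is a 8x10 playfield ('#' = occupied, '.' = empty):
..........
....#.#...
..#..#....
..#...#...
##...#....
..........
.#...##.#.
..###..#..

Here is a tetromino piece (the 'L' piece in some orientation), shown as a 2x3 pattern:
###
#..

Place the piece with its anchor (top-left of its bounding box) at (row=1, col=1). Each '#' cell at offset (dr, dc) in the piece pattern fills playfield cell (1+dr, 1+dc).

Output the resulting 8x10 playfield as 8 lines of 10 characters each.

Answer: ..........
.####.#...
.##..#....
..#...#...
##...#....
..........
.#...##.#.
..###..#..

Derivation:
Fill (1+0,1+0) = (1,1)
Fill (1+0,1+1) = (1,2)
Fill (1+0,1+2) = (1,3)
Fill (1+1,1+0) = (2,1)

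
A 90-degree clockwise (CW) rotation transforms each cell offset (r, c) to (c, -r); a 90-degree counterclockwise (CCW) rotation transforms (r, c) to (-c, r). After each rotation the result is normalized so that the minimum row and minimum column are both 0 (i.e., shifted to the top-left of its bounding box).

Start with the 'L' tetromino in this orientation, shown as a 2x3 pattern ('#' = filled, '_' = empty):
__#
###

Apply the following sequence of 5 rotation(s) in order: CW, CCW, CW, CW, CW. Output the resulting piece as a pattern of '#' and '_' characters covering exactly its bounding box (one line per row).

Answer: ##
_#
_#

Derivation:
Start:
__#
###
After rotation 1 (CW):
#_
#_
##
After rotation 2 (CCW):
__#
###
After rotation 3 (CW):
#_
#_
##
After rotation 4 (CW):
###
#__
After rotation 5 (CW):
##
_#
_#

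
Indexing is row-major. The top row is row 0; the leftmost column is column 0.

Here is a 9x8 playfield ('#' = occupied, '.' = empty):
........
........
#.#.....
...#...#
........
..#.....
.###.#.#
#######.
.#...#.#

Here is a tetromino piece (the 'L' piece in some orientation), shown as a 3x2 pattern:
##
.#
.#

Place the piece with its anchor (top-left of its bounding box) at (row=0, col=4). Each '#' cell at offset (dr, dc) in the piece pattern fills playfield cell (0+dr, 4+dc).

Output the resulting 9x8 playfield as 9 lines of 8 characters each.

Fill (0+0,4+0) = (0,4)
Fill (0+0,4+1) = (0,5)
Fill (0+1,4+1) = (1,5)
Fill (0+2,4+1) = (2,5)

Answer: ....##..
.....#..
#.#..#..
...#...#
........
..#.....
.###.#.#
#######.
.#...#.#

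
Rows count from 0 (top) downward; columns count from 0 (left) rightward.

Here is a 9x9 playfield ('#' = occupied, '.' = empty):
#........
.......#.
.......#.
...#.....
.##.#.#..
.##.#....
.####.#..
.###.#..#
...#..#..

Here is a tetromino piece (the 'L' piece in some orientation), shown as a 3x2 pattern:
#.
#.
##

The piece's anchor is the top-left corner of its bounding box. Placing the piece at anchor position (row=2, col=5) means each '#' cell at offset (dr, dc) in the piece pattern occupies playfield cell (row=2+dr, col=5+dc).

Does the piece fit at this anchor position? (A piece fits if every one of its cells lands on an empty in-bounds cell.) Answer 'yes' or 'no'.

Answer: no

Derivation:
Check each piece cell at anchor (2, 5):
  offset (0,0) -> (2,5): empty -> OK
  offset (1,0) -> (3,5): empty -> OK
  offset (2,0) -> (4,5): empty -> OK
  offset (2,1) -> (4,6): occupied ('#') -> FAIL
All cells valid: no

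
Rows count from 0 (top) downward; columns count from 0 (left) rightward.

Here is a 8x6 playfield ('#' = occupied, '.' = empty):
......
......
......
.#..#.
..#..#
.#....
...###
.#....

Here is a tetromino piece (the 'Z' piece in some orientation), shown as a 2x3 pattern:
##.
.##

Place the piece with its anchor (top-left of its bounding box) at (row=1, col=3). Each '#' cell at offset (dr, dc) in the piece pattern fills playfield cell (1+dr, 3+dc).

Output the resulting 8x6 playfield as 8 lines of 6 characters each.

Answer: ......
...##.
....##
.#..#.
..#..#
.#....
...###
.#....

Derivation:
Fill (1+0,3+0) = (1,3)
Fill (1+0,3+1) = (1,4)
Fill (1+1,3+1) = (2,4)
Fill (1+1,3+2) = (2,5)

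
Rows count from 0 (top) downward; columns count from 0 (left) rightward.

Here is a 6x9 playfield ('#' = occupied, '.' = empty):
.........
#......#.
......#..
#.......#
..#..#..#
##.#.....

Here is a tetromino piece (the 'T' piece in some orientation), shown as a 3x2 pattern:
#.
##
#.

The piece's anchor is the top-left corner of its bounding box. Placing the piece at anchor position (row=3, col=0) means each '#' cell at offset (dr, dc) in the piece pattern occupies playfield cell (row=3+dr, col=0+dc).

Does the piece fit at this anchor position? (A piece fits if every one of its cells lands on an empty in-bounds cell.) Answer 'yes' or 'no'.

Check each piece cell at anchor (3, 0):
  offset (0,0) -> (3,0): occupied ('#') -> FAIL
  offset (1,0) -> (4,0): empty -> OK
  offset (1,1) -> (4,1): empty -> OK
  offset (2,0) -> (5,0): occupied ('#') -> FAIL
All cells valid: no

Answer: no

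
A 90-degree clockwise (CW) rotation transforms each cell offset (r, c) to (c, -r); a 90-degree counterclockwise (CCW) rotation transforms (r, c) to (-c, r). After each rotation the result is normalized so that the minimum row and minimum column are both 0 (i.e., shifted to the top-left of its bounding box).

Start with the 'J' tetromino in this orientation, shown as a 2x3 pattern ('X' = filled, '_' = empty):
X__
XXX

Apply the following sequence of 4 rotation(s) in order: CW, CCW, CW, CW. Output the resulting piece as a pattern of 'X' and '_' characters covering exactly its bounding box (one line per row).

Start:
X__
XXX
After rotation 1 (CW):
XX
X_
X_
After rotation 2 (CCW):
X__
XXX
After rotation 3 (CW):
XX
X_
X_
After rotation 4 (CW):
XXX
__X

Answer: XXX
__X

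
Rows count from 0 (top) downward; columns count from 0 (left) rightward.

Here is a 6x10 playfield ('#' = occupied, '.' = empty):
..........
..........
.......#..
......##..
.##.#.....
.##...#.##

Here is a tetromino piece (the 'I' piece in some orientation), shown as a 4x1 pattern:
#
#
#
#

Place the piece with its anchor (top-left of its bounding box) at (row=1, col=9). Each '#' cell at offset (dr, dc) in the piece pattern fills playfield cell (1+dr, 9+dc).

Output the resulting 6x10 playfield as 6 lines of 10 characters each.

Answer: ..........
.........#
.......#.#
......##.#
.##.#....#
.##...#.##

Derivation:
Fill (1+0,9+0) = (1,9)
Fill (1+1,9+0) = (2,9)
Fill (1+2,9+0) = (3,9)
Fill (1+3,9+0) = (4,9)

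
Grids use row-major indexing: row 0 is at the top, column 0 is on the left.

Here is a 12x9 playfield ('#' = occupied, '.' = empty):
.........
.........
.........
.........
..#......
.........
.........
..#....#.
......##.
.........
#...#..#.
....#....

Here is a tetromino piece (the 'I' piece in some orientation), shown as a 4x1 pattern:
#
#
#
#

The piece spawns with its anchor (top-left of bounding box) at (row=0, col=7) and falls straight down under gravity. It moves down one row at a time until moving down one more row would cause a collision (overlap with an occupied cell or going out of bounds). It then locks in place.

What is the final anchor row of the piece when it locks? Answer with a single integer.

Spawn at (row=0, col=7). Try each row:
  row 0: fits
  row 1: fits
  row 2: fits
  row 3: fits
  row 4: blocked -> lock at row 3

Answer: 3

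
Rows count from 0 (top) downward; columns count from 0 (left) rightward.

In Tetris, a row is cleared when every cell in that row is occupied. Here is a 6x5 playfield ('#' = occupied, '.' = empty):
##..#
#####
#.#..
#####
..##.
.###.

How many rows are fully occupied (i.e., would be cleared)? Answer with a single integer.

Answer: 2

Derivation:
Check each row:
  row 0: 2 empty cells -> not full
  row 1: 0 empty cells -> FULL (clear)
  row 2: 3 empty cells -> not full
  row 3: 0 empty cells -> FULL (clear)
  row 4: 3 empty cells -> not full
  row 5: 2 empty cells -> not full
Total rows cleared: 2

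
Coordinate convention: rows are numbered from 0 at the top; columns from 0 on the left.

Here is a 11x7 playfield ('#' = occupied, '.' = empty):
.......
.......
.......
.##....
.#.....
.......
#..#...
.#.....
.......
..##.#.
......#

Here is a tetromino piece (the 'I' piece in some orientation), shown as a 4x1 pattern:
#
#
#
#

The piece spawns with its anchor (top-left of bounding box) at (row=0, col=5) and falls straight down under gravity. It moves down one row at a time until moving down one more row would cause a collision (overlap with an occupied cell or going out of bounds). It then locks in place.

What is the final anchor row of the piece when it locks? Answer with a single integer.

Answer: 5

Derivation:
Spawn at (row=0, col=5). Try each row:
  row 0: fits
  row 1: fits
  row 2: fits
  row 3: fits
  row 4: fits
  row 5: fits
  row 6: blocked -> lock at row 5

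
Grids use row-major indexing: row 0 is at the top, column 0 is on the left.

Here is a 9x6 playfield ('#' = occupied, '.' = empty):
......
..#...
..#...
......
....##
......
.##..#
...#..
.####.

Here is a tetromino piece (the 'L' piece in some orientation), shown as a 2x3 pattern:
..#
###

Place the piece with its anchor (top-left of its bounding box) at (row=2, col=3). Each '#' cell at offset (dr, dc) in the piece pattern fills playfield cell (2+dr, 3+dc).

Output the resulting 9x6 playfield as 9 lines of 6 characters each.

Answer: ......
..#...
..#..#
...###
....##
......
.##..#
...#..
.####.

Derivation:
Fill (2+0,3+2) = (2,5)
Fill (2+1,3+0) = (3,3)
Fill (2+1,3+1) = (3,4)
Fill (2+1,3+2) = (3,5)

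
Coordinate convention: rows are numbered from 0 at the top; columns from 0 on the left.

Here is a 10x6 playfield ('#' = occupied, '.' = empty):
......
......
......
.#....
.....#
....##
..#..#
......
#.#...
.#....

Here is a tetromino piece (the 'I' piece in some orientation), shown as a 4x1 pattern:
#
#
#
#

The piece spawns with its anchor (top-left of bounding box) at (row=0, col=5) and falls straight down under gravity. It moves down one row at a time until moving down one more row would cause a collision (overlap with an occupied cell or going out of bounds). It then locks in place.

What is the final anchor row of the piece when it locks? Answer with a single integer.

Spawn at (row=0, col=5). Try each row:
  row 0: fits
  row 1: blocked -> lock at row 0

Answer: 0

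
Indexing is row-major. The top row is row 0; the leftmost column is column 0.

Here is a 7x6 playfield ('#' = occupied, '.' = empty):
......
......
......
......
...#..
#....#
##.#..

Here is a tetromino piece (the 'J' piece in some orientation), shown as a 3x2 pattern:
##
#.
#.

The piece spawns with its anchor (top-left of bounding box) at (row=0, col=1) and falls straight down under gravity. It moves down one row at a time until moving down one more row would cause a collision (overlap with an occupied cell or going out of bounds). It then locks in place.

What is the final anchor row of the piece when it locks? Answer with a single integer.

Spawn at (row=0, col=1). Try each row:
  row 0: fits
  row 1: fits
  row 2: fits
  row 3: fits
  row 4: blocked -> lock at row 3

Answer: 3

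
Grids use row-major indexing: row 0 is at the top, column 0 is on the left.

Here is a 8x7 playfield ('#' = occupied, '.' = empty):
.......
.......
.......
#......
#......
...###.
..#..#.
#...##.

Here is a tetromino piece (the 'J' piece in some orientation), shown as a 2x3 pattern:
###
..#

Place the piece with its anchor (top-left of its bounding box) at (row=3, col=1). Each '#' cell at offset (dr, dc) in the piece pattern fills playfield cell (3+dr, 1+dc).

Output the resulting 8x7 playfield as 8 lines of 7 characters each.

Answer: .......
.......
.......
####...
#..#...
...###.
..#..#.
#...##.

Derivation:
Fill (3+0,1+0) = (3,1)
Fill (3+0,1+1) = (3,2)
Fill (3+0,1+2) = (3,3)
Fill (3+1,1+2) = (4,3)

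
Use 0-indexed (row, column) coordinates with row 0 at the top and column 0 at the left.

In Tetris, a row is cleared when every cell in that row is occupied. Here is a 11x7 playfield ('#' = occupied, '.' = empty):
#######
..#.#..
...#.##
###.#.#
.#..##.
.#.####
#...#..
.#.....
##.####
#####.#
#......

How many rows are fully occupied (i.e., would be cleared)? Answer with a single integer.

Answer: 1

Derivation:
Check each row:
  row 0: 0 empty cells -> FULL (clear)
  row 1: 5 empty cells -> not full
  row 2: 4 empty cells -> not full
  row 3: 2 empty cells -> not full
  row 4: 4 empty cells -> not full
  row 5: 2 empty cells -> not full
  row 6: 5 empty cells -> not full
  row 7: 6 empty cells -> not full
  row 8: 1 empty cell -> not full
  row 9: 1 empty cell -> not full
  row 10: 6 empty cells -> not full
Total rows cleared: 1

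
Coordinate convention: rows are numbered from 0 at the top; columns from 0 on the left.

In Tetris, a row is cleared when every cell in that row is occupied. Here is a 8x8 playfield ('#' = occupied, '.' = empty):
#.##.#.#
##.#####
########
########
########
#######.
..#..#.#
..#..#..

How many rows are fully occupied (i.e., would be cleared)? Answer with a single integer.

Check each row:
  row 0: 3 empty cells -> not full
  row 1: 1 empty cell -> not full
  row 2: 0 empty cells -> FULL (clear)
  row 3: 0 empty cells -> FULL (clear)
  row 4: 0 empty cells -> FULL (clear)
  row 5: 1 empty cell -> not full
  row 6: 5 empty cells -> not full
  row 7: 6 empty cells -> not full
Total rows cleared: 3

Answer: 3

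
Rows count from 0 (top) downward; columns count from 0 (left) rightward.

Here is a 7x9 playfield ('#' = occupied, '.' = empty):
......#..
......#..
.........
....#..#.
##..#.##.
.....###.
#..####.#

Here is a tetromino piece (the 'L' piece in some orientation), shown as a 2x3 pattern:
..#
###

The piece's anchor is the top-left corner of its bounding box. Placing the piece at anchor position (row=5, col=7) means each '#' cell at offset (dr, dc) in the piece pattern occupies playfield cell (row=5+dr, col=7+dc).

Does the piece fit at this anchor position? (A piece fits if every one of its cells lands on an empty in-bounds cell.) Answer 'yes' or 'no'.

Answer: no

Derivation:
Check each piece cell at anchor (5, 7):
  offset (0,2) -> (5,9): out of bounds -> FAIL
  offset (1,0) -> (6,7): empty -> OK
  offset (1,1) -> (6,8): occupied ('#') -> FAIL
  offset (1,2) -> (6,9): out of bounds -> FAIL
All cells valid: no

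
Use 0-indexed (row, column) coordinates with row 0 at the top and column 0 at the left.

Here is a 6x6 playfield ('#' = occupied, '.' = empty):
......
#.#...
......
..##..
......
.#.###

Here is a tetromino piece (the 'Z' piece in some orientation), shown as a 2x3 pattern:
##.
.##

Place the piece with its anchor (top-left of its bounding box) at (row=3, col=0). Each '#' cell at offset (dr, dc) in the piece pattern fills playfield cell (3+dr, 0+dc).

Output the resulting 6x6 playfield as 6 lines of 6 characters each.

Fill (3+0,0+0) = (3,0)
Fill (3+0,0+1) = (3,1)
Fill (3+1,0+1) = (4,1)
Fill (3+1,0+2) = (4,2)

Answer: ......
#.#...
......
####..
.##...
.#.###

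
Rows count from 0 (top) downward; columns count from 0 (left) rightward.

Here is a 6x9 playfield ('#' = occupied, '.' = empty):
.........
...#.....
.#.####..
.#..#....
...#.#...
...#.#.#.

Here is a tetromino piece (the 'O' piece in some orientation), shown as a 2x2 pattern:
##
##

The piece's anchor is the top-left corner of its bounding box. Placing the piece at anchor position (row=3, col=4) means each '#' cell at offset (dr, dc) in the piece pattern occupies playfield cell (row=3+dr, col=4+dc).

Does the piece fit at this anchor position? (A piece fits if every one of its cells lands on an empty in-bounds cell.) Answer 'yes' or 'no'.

Answer: no

Derivation:
Check each piece cell at anchor (3, 4):
  offset (0,0) -> (3,4): occupied ('#') -> FAIL
  offset (0,1) -> (3,5): empty -> OK
  offset (1,0) -> (4,4): empty -> OK
  offset (1,1) -> (4,5): occupied ('#') -> FAIL
All cells valid: no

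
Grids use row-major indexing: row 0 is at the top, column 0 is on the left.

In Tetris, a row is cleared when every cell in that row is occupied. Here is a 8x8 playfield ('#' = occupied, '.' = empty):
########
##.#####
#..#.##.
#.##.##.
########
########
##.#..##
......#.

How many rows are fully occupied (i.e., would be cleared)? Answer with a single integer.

Answer: 3

Derivation:
Check each row:
  row 0: 0 empty cells -> FULL (clear)
  row 1: 1 empty cell -> not full
  row 2: 4 empty cells -> not full
  row 3: 3 empty cells -> not full
  row 4: 0 empty cells -> FULL (clear)
  row 5: 0 empty cells -> FULL (clear)
  row 6: 3 empty cells -> not full
  row 7: 7 empty cells -> not full
Total rows cleared: 3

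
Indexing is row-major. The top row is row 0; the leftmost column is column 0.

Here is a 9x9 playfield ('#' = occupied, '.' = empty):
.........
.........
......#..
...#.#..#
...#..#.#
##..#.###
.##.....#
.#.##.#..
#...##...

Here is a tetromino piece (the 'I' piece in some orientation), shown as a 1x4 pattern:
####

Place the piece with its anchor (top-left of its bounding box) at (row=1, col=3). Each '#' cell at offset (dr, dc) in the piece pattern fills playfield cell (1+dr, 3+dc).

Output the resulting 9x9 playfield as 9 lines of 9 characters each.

Fill (1+0,3+0) = (1,3)
Fill (1+0,3+1) = (1,4)
Fill (1+0,3+2) = (1,5)
Fill (1+0,3+3) = (1,6)

Answer: .........
...####..
......#..
...#.#..#
...#..#.#
##..#.###
.##.....#
.#.##.#..
#...##...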